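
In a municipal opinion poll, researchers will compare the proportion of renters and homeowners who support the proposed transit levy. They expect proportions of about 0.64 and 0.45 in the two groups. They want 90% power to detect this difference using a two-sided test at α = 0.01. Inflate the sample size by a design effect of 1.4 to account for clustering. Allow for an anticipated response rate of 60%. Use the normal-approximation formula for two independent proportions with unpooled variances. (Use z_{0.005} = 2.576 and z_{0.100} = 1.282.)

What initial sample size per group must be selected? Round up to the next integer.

n = 460 per group

n = (z_{α/2} + z_β)² · [p₁(1−p₁) + p₂(1−p₂)] / (p₁ − p₂)²
  = (2.576 + 1.282)² · (0.64·0.36 + 0.45·0.55) / (0.19)²
  = (3.858)² · (0.2304 + 0.2475) / 0.0361
  = 14.8842 · 0.4779 / 0.0361
  = 197.04
Design effect: 1.4 × 197.04 = 275.86.
Adjust for 60% response: 275.86 / 0.60 = 459.76.
Round up → n = 460 per group.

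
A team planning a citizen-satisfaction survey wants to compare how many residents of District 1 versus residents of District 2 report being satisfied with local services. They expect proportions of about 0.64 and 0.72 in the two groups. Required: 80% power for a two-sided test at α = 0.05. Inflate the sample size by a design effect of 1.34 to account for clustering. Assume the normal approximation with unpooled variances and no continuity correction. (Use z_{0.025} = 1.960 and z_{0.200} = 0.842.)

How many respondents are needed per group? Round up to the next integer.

n = 711 per group

n = (z_{α/2} + z_β)² · [p₁(1−p₁) + p₂(1−p₂)] / (p₁ − p₂)²
  = (1.960 + 0.842)² · (0.64·0.36 + 0.72·0.28) / (-0.08)²
  = (2.802)² · (0.2304 + 0.2016) / 0.0064
  = 7.8512 · 0.4320 / 0.0064
  = 529.96
Design effect: 1.34 × 529.96 = 710.14.
Round up → n = 711 per group.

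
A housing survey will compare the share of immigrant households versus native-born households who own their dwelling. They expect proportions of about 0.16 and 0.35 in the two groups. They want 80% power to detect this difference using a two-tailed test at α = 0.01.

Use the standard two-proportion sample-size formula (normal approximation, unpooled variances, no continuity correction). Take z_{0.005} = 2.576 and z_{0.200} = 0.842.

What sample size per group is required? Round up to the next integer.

n = 118 per group

n = (z_{α/2} + z_β)² · [p₁(1−p₁) + p₂(1−p₂)] / (p₁ − p₂)²
  = (2.576 + 0.842)² · (0.16·0.84 + 0.35·0.65) / (-0.19)²
  = (3.418)² · (0.1344 + 0.2275) / 0.0361
  = 11.6827 · 0.3619 / 0.0361
  = 117.12
Round up → n = 118 per group.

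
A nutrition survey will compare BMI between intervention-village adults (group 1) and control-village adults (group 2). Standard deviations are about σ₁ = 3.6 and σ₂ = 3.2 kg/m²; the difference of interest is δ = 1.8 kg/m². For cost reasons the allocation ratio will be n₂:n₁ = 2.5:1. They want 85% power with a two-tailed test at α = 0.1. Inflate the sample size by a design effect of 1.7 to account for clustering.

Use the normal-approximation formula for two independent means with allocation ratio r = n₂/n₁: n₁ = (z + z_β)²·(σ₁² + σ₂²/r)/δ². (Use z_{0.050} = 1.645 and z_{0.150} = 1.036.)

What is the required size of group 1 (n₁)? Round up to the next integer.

n₁ = 65

n₁ = (z_{α/2} + z_β)² · (σ₁² + σ₂²/r) / δ²
   = (1.645 + 1.036)² · (3.6² + 3.2²/2.5) / 1.8²
   = 7.1878 · (12.96 + 4.096) / 3.24
   = 7.1878 · 17.056 / 3.24
   = 37.84
Design effect: 1.7 × 37.84 = 64.32.
Round up → n₁ = 65; n₂ = r·n₁ = 2.5 × 65 = 163.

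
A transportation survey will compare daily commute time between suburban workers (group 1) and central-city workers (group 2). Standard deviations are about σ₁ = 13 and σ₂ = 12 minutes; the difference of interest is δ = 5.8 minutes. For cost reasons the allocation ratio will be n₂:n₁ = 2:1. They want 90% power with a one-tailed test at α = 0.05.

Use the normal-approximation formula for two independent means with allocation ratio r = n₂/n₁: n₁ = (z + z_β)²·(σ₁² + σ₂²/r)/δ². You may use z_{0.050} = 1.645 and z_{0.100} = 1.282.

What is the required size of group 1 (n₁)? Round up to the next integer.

n₁ = 62

n₁ = (z_α + z_β)² · (σ₁² + σ₂²/r) / δ²
   = (1.645 + 1.282)² · (13² + 12²/2) / 5.8²
   = 8.5673 · (169 + 72) / 33.64
   = 8.5673 · 241 / 33.64
   = 61.38
Round up → n₁ = 62; n₂ = r·n₁ = 2 × 62 = 124.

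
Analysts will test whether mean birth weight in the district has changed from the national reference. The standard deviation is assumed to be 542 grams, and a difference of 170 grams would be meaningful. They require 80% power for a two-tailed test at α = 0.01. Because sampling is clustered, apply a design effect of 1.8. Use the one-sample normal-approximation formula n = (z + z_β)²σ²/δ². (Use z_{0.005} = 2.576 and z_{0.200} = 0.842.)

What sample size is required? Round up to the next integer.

n = (z_{α/2} + z_β)² · σ² / δ²
  = (2.576 + 0.842)² · 542² / 170²
  = 11.6827 · 293764 / 28900
  = 118.75
Design effect: 1.8 × 118.75 = 213.76.
Round up → n = 214.

n = 214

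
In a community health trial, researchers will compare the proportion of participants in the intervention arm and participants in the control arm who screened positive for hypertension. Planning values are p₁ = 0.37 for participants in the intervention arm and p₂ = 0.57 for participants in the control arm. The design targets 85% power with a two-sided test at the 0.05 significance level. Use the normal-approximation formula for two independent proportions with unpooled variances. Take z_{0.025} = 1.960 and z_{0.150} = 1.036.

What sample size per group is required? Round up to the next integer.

n = (z_{α/2} + z_β)² · [p₁(1−p₁) + p₂(1−p₂)] / (p₁ − p₂)²
  = (1.960 + 1.036)² · (0.37·0.63 + 0.57·0.43) / (-0.20)²
  = (2.996)² · (0.2331 + 0.2451) / 0.0400
  = 8.9760 · 0.4782 / 0.0400
  = 107.31
Round up → n = 108 per group.

n = 108 per group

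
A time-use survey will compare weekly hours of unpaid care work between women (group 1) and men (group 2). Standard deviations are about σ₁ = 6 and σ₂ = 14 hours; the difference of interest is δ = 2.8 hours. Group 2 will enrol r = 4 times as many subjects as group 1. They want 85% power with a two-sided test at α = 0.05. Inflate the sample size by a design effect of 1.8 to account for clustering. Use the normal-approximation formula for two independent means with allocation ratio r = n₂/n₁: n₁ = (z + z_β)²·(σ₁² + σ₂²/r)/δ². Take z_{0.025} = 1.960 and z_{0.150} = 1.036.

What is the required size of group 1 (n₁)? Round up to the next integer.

n₁ = 176

n₁ = (z_{α/2} + z_β)² · (σ₁² + σ₂²/r) / δ²
   = (1.960 + 1.036)² · (6² + 14²/4) / 2.8²
   = 8.9760 · (36 + 49) / 7.84
   = 8.9760 · 85 / 7.84
   = 97.32
Design effect: 1.8 × 97.32 = 175.17.
Round up → n₁ = 176; n₂ = r·n₁ = 4 × 176 = 704.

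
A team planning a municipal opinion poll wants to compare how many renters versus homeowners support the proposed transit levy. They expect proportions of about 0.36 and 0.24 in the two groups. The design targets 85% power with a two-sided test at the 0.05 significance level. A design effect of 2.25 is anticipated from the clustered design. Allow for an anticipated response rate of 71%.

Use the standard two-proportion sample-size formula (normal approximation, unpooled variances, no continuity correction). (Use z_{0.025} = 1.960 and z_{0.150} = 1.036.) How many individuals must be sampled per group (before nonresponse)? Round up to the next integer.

n = 816 per group

n = (z_{α/2} + z_β)² · [p₁(1−p₁) + p₂(1−p₂)] / (p₁ − p₂)²
  = (1.960 + 1.036)² · (0.36·0.64 + 0.24·0.76) / (0.12)²
  = (2.996)² · (0.2304 + 0.1824) / 0.0144
  = 8.9760 · 0.4128 / 0.0144
  = 257.31
Design effect: 2.25 × 257.31 = 578.95.
Adjust for 71% response: 578.95 / 0.71 = 815.43.
Round up → n = 816 per group.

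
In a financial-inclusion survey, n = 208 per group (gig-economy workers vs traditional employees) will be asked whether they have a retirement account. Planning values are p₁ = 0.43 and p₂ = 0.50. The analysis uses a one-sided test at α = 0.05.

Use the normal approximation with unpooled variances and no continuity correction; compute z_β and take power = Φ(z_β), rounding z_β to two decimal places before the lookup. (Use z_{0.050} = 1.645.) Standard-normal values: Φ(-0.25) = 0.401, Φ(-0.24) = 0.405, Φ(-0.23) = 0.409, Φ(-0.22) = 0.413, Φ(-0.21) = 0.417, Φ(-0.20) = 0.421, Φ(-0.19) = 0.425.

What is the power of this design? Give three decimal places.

Power ≈ 0.417

z_β = |p₁−p₂|·√(n/[p₁q₁+p₂q₂]) − z_α
    = 0.07 · √(208/0.4951) − 1.645
    = 0.07 · 20.4968 − 1.645
    = 1.4348 − 1.645 = -0.2102 → -0.21
Power = Φ(-0.21) = 0.417.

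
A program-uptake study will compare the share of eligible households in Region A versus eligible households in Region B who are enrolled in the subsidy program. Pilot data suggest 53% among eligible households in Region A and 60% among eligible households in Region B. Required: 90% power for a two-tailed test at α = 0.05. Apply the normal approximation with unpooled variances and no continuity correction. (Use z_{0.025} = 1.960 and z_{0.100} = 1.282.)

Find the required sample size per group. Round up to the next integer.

n = 1050 per group

n = (z_{α/2} + z_β)² · [p₁(1−p₁) + p₂(1−p₂)] / (p₁ − p₂)²
  = (1.960 + 1.282)² · (0.53·0.47 + 0.60·0.40) / (-0.07)²
  = (3.242)² · (0.2491 + 0.2400) / 0.0049
  = 10.5106 · 0.4891 / 0.0049
  = 1049.13
Round up → n = 1050 per group.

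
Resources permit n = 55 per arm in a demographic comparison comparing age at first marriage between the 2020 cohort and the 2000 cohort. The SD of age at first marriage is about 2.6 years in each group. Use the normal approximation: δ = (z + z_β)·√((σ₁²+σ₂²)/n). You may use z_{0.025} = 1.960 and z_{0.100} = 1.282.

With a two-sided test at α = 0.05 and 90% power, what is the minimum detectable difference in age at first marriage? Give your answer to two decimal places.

Minimum detectable difference ≈ 1.61 years

δ = (z_{α/2} + z_β) · √((σ₁²+σ₂²)/n)
  = (1.960 + 1.282) · √(13.52/55)
  = 3.242 · √0.24582
  = 3.242 · 0.4958
  = 1.6074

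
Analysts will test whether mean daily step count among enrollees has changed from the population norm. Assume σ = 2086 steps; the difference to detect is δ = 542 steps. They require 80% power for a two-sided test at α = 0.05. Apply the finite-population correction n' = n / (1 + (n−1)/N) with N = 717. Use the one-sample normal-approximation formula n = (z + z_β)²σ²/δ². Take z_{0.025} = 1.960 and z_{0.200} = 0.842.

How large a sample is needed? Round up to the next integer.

n = (z_{α/2} + z_β)² · σ² / δ²
  = (1.960 + 0.842)² · 2086² / 542²
  = 7.8512 · 4351396 / 293764
  = 116.30
Finite-population correction (N = 717): 116.30 / (1 + (116.30 − 1)/717) = 100.19.
Round up → n = 101.

n = 101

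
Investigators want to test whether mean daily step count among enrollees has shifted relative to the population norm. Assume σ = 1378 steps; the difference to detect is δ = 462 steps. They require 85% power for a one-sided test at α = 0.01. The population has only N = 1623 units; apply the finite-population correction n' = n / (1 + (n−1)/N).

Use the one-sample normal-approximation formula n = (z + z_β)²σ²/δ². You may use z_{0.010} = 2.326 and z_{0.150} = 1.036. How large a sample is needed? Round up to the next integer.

n = 95

n = (z_α + z_β)² · σ² / δ²
  = (2.326 + 1.036)² · 1378² / 462²
  = 11.3030 · 1898884 / 213444
  = 100.56
Finite-population correction (N = 1623): 100.56 / (1 + (100.56 − 1)/1623) = 94.74.
Round up → n = 95.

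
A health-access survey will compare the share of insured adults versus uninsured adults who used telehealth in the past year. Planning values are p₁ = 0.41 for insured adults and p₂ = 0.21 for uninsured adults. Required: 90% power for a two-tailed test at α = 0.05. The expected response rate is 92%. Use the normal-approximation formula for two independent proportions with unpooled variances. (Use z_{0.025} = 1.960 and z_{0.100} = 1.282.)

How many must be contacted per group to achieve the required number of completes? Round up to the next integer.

n = (z_{α/2} + z_β)² · [p₁(1−p₁) + p₂(1−p₂)] / (p₁ − p₂)²
  = (1.960 + 1.282)² · (0.41·0.59 + 0.21·0.79) / (0.20)²
  = (3.242)² · (0.2419 + 0.1659) / 0.0400
  = 10.5106 · 0.4078 / 0.0400
  = 107.16
Adjust for 92% response: 107.16 / 0.92 = 116.47.
Round up → n = 117 per group.

n = 117 per group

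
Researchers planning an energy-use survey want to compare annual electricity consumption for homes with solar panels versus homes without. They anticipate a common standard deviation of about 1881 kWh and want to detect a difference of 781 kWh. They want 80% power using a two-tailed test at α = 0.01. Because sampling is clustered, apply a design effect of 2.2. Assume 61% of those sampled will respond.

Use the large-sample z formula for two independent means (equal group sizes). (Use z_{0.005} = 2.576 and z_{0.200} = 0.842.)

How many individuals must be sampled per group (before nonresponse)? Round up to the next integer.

n = (z_{α/2} + z_β)² · (σ₁² + σ₂²) / δ²
  = (2.576 + 0.842)² · (2·1881² = 7076322) / 781²
  = 11.6827 · 7076322 / 609961
  = 135.53
Design effect: 2.2 × 135.53 = 298.18.
Adjust for 61% response: 298.18 / 0.61 = 488.81.
Round up → n = 489 per group.

n = 489 per group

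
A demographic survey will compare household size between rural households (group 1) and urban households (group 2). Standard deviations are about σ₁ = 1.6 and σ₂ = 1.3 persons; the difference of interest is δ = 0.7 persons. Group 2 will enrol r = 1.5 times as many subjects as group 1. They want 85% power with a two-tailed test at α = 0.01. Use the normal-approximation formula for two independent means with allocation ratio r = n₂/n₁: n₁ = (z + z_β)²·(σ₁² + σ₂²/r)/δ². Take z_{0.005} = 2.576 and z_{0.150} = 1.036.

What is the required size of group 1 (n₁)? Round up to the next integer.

n₁ = (z_{α/2} + z_β)² · (σ₁² + σ₂²/r) / δ²
   = (2.576 + 1.036)² · (1.6² + 1.3²/1.5) / 0.7²
   = 13.0465 · (2.56 + 1.1267) / 0.49
   = 13.0465 · 3.6867 / 0.49
   = 98.16
Round up → n₁ = 99; n₂ = r·n₁ = 1.5 × 99 = 149.

n₁ = 99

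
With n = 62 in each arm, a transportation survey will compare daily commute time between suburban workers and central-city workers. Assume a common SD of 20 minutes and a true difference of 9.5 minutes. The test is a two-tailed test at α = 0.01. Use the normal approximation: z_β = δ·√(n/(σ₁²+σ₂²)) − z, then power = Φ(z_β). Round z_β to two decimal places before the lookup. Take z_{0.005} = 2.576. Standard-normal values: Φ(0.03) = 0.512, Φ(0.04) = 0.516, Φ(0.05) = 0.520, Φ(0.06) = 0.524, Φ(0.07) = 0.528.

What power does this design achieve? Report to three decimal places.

Power ≈ 0.528

z_β = δ·√(n/(σ₁²+σ₂²)) − z_{α/2}
    = 9.5 · √(62/800) − 2.576
    = 9.5 · 0.27839 − 2.576
    = 2.6447 − 2.576 = 0.0687 → 0.07
Power = Φ(0.07) = 0.528.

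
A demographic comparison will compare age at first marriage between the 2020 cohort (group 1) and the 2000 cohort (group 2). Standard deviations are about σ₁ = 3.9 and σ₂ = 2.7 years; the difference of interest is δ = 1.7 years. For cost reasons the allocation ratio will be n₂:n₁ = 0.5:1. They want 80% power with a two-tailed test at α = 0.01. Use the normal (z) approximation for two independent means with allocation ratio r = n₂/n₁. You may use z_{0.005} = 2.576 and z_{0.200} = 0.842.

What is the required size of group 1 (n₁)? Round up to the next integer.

n₁ = (z_{α/2} + z_β)² · (σ₁² + σ₂²/r) / δ²
   = (2.576 + 0.842)² · (3.9² + 2.7²/0.5) / 1.7²
   = 11.6827 · (15.21 + 14.58) / 2.89
   = 11.6827 · 29.79 / 2.89
   = 120.43
Round up → n₁ = 121; n₂ = r·n₁ = 0.5 × 121 = 61.

n₁ = 121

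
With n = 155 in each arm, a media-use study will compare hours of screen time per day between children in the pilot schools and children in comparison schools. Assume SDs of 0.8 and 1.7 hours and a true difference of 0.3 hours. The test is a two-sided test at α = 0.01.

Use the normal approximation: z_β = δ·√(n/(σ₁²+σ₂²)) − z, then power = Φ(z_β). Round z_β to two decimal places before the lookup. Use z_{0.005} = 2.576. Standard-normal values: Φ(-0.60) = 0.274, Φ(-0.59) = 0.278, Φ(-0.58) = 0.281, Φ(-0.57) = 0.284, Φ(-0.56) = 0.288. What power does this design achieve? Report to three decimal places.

z_β = δ·√(n/(σ₁²+σ₂²)) − z_{α/2}
    = 0.3 · √(155/3.53) − 2.576
    = 0.3 · 6.62641 − 2.576
    = 1.9879 − 2.576 = -0.5881 → -0.59
Power = Φ(-0.59) = 0.278.

Power ≈ 0.278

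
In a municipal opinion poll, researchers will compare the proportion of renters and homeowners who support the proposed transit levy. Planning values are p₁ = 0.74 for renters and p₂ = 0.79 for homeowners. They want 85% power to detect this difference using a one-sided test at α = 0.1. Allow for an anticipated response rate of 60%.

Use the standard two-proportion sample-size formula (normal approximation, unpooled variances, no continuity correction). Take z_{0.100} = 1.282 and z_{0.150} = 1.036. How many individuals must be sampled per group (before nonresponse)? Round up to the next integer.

n = (z_α + z_β)² · [p₁(1−p₁) + p₂(1−p₂)] / (p₁ − p₂)²
  = (1.282 + 1.036)² · (0.74·0.26 + 0.79·0.21) / (-0.05)²
  = (2.318)² · (0.1924 + 0.1659) / 0.0025
  = 5.3731 · 0.3583 / 0.0025
  = 770.08
Adjust for 60% response: 770.08 / 0.60 = 1283.46.
Round up → n = 1284 per group.

n = 1284 per group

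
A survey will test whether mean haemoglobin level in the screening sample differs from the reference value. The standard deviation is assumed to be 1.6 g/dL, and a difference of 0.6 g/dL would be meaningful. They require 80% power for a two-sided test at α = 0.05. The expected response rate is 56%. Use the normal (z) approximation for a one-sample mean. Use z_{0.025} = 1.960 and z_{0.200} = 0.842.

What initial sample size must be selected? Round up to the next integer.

n = 100

n = (z_{α/2} + z_β)² · σ² / δ²
  = (1.960 + 0.842)² · 1.6² / 0.6²
  = 7.8512 · 2.56 / 0.36
  = 55.83
Adjust for 56% response: 55.83 / 0.56 = 99.70.
Round up → n = 100.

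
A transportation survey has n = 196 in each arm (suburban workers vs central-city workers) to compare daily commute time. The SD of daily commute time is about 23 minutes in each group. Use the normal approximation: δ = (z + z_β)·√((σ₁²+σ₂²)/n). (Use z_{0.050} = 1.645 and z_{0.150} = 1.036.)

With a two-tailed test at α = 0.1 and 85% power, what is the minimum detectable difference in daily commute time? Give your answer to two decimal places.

δ = (z_{α/2} + z_β) · √((σ₁²+σ₂²)/n)
  = (1.645 + 1.036) · √(1058/196)
  = 2.681 · √5.398
  = 2.681 · 2.3234
  = 6.2289

Minimum detectable difference ≈ 6.23 minutes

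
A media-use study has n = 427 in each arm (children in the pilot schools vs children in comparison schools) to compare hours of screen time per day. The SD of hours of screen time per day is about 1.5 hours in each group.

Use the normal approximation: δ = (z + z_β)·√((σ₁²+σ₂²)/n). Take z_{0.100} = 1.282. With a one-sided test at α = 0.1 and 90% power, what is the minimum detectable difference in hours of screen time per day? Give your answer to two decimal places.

Minimum detectable difference ≈ 0.26 hours

δ = (z_α + z_β) · √((σ₁²+σ₂²)/n)
  = (1.282 + 1.282) · √(4.5/427)
  = 2.564 · √0.01054
  = 2.564 · 0.1027
  = 0.2632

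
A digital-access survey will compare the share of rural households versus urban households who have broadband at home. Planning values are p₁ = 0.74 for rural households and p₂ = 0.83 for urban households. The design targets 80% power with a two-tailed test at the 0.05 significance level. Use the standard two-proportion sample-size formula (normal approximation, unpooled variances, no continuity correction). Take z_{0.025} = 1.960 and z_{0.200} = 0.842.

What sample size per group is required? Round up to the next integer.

n = 324 per group

n = (z_{α/2} + z_β)² · [p₁(1−p₁) + p₂(1−p₂)] / (p₁ − p₂)²
  = (1.960 + 0.842)² · (0.74·0.26 + 0.83·0.17) / (-0.09)²
  = (2.802)² · (0.1924 + 0.1411) / 0.0081
  = 7.8512 · 0.3335 / 0.0081
  = 323.26
Round up → n = 324 per group.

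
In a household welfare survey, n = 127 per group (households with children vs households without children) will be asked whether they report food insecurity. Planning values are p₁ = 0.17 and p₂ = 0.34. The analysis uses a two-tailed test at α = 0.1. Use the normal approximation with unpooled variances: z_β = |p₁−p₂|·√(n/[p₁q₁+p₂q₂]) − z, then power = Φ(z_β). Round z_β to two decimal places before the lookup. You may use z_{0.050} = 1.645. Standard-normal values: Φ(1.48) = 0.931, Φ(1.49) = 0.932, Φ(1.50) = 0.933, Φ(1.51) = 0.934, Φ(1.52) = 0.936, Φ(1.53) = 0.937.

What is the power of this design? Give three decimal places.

Power ≈ 0.936

z_β = |p₁−p₂|·√(n/[p₁q₁+p₂q₂]) − z_{α/2}
    = 0.17 · √(127/0.3655) − 1.645
    = 0.17 · 18.6405 − 1.645
    = 3.1689 − 1.645 = 1.5239 → 1.52
Power = Φ(1.52) = 0.936.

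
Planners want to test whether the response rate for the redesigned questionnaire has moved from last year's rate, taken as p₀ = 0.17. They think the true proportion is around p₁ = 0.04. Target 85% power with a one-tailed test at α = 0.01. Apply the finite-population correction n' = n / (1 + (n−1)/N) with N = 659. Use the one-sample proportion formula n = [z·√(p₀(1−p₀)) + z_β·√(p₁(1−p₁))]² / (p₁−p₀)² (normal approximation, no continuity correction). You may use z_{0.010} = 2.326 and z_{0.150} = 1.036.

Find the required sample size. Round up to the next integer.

n = 63

n = [z_α·√(p₀q₀) + z_β·√(p₁q₁)]² / (p₁ − p₀)²
  = [2.326·√(0.17·0.83) + 1.036·√(0.04·0.96)]² / (-0.13)²
  = [2.326·0.3756 + 1.036·0.1960]² / 0.0169
  = [1.0767]² / 0.0169
  = 68.60
Finite-population correction (N = 659): 68.60 / (1 + (68.60 − 1)/659) = 62.22.
Round up → n = 63.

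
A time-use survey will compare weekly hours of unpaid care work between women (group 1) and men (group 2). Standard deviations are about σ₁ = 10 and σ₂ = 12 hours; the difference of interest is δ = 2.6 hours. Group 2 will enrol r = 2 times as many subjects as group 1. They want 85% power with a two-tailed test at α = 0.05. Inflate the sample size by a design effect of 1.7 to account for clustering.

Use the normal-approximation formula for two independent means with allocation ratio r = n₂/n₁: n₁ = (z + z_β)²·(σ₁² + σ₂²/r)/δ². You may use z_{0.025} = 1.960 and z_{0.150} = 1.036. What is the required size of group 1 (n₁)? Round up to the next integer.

n₁ = 389

n₁ = (z_{α/2} + z_β)² · (σ₁² + σ₂²/r) / δ²
   = (1.960 + 1.036)² · (10² + 12²/2) / 2.6²
   = 8.9760 · (100 + 72) / 6.76
   = 8.9760 · 172 / 6.76
   = 228.38
Design effect: 1.7 × 228.38 = 388.25.
Round up → n₁ = 389; n₂ = r·n₁ = 2 × 389 = 778.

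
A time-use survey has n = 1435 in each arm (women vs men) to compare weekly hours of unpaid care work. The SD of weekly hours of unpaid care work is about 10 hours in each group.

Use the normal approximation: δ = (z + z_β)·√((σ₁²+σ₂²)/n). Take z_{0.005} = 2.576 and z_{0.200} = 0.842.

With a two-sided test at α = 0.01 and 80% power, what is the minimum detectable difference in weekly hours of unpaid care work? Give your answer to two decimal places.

Minimum detectable difference ≈ 1.28 hours

δ = (z_{α/2} + z_β) · √((σ₁²+σ₂²)/n)
  = (2.576 + 0.842) · √(200/1435)
  = 3.418 · √0.13937
  = 3.418 · 0.3733
  = 1.2760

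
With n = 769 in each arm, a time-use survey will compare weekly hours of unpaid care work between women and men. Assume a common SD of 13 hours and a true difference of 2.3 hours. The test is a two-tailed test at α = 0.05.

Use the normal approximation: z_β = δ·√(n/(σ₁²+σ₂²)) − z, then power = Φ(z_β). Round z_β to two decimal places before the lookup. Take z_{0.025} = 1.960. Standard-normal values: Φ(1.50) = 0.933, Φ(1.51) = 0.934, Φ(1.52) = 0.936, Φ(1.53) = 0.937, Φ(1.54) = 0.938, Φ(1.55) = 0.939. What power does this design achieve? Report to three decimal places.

z_β = δ·√(n/(σ₁²+σ₂²)) − z_{α/2}
    = 2.3 · √(769/338) − 1.960
    = 2.3 · 1.50836 − 1.960
    = 3.4692 − 1.960 = 1.5092 → 1.51
Power = Φ(1.51) = 0.934.

Power ≈ 0.934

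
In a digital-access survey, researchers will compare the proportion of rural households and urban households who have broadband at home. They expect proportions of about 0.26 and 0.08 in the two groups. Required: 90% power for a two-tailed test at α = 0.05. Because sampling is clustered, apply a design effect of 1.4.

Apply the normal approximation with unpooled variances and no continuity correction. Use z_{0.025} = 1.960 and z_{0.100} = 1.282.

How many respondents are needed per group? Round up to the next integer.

n = (z_{α/2} + z_β)² · [p₁(1−p₁) + p₂(1−p₂)] / (p₁ − p₂)²
  = (1.960 + 1.282)² · (0.26·0.74 + 0.08·0.92) / (0.18)²
  = (3.242)² · (0.1924 + 0.0736) / 0.0324
  = 10.5106 · 0.2660 / 0.0324
  = 86.29
Design effect: 1.4 × 86.29 = 120.81.
Round up → n = 121 per group.

n = 121 per group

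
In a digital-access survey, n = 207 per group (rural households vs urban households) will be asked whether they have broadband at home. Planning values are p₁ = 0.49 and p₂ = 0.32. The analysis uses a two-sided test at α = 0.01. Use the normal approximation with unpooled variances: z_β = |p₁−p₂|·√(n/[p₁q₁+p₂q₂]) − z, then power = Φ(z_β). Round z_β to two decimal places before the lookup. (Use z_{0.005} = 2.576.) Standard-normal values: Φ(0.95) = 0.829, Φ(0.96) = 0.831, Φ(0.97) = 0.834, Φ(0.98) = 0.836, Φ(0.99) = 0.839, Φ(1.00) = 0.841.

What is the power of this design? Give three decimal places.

Power ≈ 0.841

z_β = |p₁−p₂|·√(n/[p₁q₁+p₂q₂]) − z_{α/2}
    = 0.17 · √(207/0.4675) − 2.576
    = 0.17 · 21.0424 − 2.576
    = 3.5772 − 2.576 = 1.0012 → 1.00
Power = Φ(1.00) = 0.841.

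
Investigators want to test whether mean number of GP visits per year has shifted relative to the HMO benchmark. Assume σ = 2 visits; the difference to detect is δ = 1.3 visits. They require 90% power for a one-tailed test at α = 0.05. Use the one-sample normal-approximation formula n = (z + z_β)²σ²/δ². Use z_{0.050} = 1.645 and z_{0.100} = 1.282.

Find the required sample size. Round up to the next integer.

n = (z_α + z_β)² · σ² / δ²
  = (1.645 + 1.282)² · 2² / 1.3²
  = 8.5673 · 4 / 1.69
  = 20.28
Round up → n = 21.

n = 21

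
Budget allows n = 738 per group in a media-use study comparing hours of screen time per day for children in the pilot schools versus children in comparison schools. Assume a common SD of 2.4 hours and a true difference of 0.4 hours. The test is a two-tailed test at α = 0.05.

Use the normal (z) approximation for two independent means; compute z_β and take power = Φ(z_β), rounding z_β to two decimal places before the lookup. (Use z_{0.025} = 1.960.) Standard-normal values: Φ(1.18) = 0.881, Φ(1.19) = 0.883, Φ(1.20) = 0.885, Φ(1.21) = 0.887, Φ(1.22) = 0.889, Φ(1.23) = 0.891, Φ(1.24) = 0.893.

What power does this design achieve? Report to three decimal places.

Power ≈ 0.893

z_β = δ·√(n/(σ₁²+σ₂²)) − z_{α/2}
    = 0.4 · √(738/11.52) − 1.960
    = 0.4 · 8.00391 − 1.960
    = 3.2016 − 1.960 = 1.2416 → 1.24
Power = Φ(1.24) = 0.893.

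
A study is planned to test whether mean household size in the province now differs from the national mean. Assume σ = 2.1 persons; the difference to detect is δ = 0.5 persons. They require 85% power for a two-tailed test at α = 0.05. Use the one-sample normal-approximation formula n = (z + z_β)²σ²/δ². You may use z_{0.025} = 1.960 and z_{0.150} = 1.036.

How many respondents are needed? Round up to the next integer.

n = 159

n = (z_{α/2} + z_β)² · σ² / δ²
  = (1.960 + 1.036)² · 2.1² / 0.5²
  = 8.9760 · 4.41 / 0.25
  = 158.34
Round up → n = 159.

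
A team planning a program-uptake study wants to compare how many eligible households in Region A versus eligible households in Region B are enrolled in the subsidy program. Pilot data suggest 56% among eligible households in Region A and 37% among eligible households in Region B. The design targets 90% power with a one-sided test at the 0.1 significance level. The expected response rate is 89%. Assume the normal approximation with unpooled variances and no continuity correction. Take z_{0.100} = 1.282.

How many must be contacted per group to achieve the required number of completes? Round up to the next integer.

n = (z_α + z_β)² · [p₁(1−p₁) + p₂(1−p₂)] / (p₁ − p₂)²
  = (1.282 + 1.282)² · (0.56·0.44 + 0.37·0.63) / (0.19)²
  = (2.564)² · (0.2464 + 0.2331) / 0.0361
  = 6.5741 · 0.4795 / 0.0361
  = 87.32
Adjust for 89% response: 87.32 / 0.89 = 98.11.
Round up → n = 99 per group.

n = 99 per group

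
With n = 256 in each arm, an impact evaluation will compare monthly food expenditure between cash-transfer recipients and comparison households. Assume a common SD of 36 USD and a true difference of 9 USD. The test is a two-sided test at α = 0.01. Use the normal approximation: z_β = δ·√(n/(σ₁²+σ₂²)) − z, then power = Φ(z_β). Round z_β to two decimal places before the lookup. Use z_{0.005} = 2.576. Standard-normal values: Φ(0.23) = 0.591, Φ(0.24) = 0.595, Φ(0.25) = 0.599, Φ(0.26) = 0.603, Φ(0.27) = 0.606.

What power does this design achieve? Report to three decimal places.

z_β = δ·√(n/(σ₁²+σ₂²)) − z_{α/2}
    = 9 · √(256/2592) − 2.576
    = 9 · 0.31427 − 2.576
    = 2.8284 − 2.576 = 0.2524 → 0.25
Power = Φ(0.25) = 0.599.

Power ≈ 0.599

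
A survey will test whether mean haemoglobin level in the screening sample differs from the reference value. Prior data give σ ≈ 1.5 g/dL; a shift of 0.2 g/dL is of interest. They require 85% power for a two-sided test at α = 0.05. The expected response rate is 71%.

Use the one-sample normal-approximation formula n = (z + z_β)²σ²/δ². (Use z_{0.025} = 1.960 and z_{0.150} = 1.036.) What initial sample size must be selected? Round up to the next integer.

n = (z_{α/2} + z_β)² · σ² / δ²
  = (1.960 + 1.036)² · 1.5² / 0.2²
  = 8.9760 · 2.25 / 0.04
  = 504.90
Adjust for 71% response: 504.90 / 0.71 = 711.13.
Round up → n = 712.

n = 712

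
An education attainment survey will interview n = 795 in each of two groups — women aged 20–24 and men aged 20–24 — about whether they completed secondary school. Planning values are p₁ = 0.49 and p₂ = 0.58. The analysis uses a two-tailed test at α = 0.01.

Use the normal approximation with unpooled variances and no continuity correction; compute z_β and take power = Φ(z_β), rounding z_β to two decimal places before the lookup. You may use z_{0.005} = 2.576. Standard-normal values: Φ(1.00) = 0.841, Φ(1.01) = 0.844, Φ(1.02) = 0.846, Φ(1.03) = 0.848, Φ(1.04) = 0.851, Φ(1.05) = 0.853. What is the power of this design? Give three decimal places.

z_β = |p₁−p₂|·√(n/[p₁q₁+p₂q₂]) − z_{α/2}
    = 0.09 · √(795/0.4935) − 2.576
    = 0.09 · 40.1365 − 2.576
    = 3.6123 − 2.576 = 1.0363 → 1.04
Power = Φ(1.04) = 0.851.

Power ≈ 0.851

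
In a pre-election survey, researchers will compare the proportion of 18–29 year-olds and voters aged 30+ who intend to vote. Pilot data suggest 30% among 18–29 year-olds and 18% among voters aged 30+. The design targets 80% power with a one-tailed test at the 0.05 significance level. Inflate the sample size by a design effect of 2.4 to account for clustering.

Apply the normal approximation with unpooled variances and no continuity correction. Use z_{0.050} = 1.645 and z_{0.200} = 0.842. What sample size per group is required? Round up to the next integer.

n = (z_α + z_β)² · [p₁(1−p₁) + p₂(1−p₂)] / (p₁ − p₂)²
  = (1.645 + 0.842)² · (0.30·0.70 + 0.18·0.82) / (0.12)²
  = (2.487)² · (0.2100 + 0.1476) / 0.0144
  = 6.1852 · 0.3576 / 0.0144
  = 153.60
Design effect: 2.4 × 153.60 = 368.64.
Round up → n = 369 per group.

n = 369 per group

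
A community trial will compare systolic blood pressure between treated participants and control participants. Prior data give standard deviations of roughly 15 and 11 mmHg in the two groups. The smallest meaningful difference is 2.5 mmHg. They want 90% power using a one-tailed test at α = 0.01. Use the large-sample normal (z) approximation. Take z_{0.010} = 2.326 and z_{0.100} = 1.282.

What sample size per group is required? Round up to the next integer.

n = 721 per group

n = (z_α + z_β)² · (σ₁² + σ₂²) / δ²
  = (2.326 + 1.282)² · (15² + 11² = 346) / 2.5²
  = 13.0177 · 346 / 6.25
  = 720.66
Round up → n = 721 per group.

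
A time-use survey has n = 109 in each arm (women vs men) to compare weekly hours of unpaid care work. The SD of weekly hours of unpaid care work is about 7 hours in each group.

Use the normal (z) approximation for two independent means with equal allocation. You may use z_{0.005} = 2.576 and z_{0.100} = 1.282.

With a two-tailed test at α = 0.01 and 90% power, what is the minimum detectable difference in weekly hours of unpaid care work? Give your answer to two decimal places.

Minimum detectable difference ≈ 3.66 hours

δ = (z_{α/2} + z_β) · √((σ₁²+σ₂²)/n)
  = (2.576 + 1.282) · √(98/109)
  = 3.858 · √0.89908
  = 3.858 · 0.9482
  = 3.6582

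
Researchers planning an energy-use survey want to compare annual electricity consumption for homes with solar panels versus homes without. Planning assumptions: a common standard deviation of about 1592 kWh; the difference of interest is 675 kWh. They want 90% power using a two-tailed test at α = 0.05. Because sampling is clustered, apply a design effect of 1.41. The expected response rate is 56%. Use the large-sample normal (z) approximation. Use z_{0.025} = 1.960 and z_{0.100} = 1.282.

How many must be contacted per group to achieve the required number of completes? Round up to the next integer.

n = 295 per group

n = (z_{α/2} + z_β)² · (σ₁² + σ₂²) / δ²
  = (1.960 + 1.282)² · (2·1592² = 5068928) / 675²
  = 10.5106 · 5068928 / 455625
  = 116.93
Design effect: 1.41 × 116.93 = 164.87.
Adjust for 56% response: 164.87 / 0.56 = 294.42.
Round up → n = 295 per group.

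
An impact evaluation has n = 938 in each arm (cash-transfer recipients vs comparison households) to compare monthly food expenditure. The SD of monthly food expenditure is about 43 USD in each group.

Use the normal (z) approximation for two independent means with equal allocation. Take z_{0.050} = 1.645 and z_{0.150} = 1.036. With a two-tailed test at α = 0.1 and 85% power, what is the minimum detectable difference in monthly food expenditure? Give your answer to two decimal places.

Minimum detectable difference ≈ 5.32 USD

δ = (z_{α/2} + z_β) · √((σ₁²+σ₂²)/n)
  = (1.645 + 1.036) · √(3698/938)
  = 2.681 · √3.9424
  = 2.681 · 1.9856
  = 5.3233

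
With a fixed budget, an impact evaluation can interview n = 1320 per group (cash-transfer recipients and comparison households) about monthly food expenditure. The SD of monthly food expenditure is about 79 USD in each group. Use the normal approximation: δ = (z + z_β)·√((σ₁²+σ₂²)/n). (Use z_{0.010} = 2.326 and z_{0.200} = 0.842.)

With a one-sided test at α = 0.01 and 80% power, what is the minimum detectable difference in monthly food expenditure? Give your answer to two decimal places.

Minimum detectable difference ≈ 9.74 USD

δ = (z_α + z_β) · √((σ₁²+σ₂²)/n)
  = (2.326 + 0.842) · √(12482/1320)
  = 3.168 · √9.4561
  = 3.168 · 3.0751
  = 9.7418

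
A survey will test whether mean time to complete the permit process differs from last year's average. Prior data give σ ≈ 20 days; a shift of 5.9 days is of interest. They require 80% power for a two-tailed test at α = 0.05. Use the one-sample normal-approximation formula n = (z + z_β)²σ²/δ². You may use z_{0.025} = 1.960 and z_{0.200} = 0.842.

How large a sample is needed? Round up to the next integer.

n = (z_{α/2} + z_β)² · σ² / δ²
  = (1.960 + 0.842)² · 20² / 5.9²
  = 7.8512 · 400 / 34.81
  = 90.22
Round up → n = 91.

n = 91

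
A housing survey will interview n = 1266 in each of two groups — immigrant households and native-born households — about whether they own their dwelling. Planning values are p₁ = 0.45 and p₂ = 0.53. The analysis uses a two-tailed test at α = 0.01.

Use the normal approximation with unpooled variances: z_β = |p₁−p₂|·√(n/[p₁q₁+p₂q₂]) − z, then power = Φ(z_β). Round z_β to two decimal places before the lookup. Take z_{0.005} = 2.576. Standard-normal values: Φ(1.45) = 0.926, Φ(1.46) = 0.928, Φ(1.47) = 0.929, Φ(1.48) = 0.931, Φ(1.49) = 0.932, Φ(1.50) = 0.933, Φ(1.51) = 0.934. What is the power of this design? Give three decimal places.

Power ≈ 0.928

z_β = |p₁−p₂|·√(n/[p₁q₁+p₂q₂]) − z_{α/2}
    = 0.08 · √(1266/0.4966) − 2.576
    = 0.08 · 50.4909 − 2.576
    = 4.0393 − 2.576 = 1.4633 → 1.46
Power = Φ(1.46) = 0.928.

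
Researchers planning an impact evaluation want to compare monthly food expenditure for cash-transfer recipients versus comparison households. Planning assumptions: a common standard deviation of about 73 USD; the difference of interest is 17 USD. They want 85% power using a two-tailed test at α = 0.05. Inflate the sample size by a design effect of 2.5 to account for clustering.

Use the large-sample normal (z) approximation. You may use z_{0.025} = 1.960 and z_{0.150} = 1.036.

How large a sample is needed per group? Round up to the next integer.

n = (z_{α/2} + z_β)² · (σ₁² + σ₂²) / δ²
  = (1.960 + 1.036)² · (2·73² = 10658) / 17²
  = 8.9760 · 10658 / 289
  = 331.03
Design effect: 2.5 × 331.03 = 827.56.
Round up → n = 828 per group.

n = 828 per group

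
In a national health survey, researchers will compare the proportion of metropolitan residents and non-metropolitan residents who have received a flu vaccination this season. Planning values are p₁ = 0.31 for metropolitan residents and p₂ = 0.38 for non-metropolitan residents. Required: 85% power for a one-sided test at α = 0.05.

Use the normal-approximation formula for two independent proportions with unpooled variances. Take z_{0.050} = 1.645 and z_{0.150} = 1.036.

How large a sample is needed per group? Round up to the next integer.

n = (z_α + z_β)² · [p₁(1−p₁) + p₂(1−p₂)] / (p₁ − p₂)²
  = (1.645 + 1.036)² · (0.31·0.69 + 0.38·0.62) / (-0.07)²
  = (2.681)² · (0.2139 + 0.2356) / 0.0049
  = 7.1878 · 0.4495 / 0.0049
  = 659.37
Round up → n = 660 per group.

n = 660 per group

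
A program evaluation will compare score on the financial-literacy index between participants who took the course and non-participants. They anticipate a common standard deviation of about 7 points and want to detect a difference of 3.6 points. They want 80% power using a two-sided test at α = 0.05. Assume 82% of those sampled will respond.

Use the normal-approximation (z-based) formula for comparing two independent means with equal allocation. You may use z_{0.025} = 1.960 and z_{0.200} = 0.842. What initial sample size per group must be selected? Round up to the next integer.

n = 73 per group

n = (z_{α/2} + z_β)² · (σ₁² + σ₂²) / δ²
  = (1.960 + 0.842)² · (2·7² = 98) / 3.6²
  = 7.8512 · 98 / 12.96
  = 59.37
Adjust for 82% response: 59.37 / 0.82 = 72.40.
Round up → n = 73 per group.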